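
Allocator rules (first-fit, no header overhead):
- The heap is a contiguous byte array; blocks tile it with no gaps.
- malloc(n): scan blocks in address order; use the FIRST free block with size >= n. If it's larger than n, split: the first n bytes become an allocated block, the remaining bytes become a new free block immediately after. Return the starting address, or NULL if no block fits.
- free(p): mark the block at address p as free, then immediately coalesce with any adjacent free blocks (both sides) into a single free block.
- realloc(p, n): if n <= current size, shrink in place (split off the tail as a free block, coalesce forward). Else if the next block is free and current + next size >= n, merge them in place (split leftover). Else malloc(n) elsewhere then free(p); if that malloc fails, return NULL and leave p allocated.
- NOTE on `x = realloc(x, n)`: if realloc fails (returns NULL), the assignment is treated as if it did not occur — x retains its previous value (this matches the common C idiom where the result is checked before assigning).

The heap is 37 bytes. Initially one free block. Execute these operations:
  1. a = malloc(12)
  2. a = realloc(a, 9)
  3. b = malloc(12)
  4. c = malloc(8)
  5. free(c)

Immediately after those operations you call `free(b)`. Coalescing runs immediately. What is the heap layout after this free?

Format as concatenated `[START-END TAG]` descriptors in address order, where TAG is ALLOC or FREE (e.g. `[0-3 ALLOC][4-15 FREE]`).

Op 1: a = malloc(12) -> a = 0; heap: [0-11 ALLOC][12-36 FREE]
Op 2: a = realloc(a, 9) -> a = 0; heap: [0-8 ALLOC][9-36 FREE]
Op 3: b = malloc(12) -> b = 9; heap: [0-8 ALLOC][9-20 ALLOC][21-36 FREE]
Op 4: c = malloc(8) -> c = 21; heap: [0-8 ALLOC][9-20 ALLOC][21-28 ALLOC][29-36 FREE]
Op 5: free(c) -> (freed c); heap: [0-8 ALLOC][9-20 ALLOC][21-36 FREE]
free(b): b = 9 -> block [9-20 ALLOC]; mark free, coalesce with adjacent free neighbors -> [0-8 ALLOC][9-36 FREE]

Answer: [0-8 ALLOC][9-36 FREE]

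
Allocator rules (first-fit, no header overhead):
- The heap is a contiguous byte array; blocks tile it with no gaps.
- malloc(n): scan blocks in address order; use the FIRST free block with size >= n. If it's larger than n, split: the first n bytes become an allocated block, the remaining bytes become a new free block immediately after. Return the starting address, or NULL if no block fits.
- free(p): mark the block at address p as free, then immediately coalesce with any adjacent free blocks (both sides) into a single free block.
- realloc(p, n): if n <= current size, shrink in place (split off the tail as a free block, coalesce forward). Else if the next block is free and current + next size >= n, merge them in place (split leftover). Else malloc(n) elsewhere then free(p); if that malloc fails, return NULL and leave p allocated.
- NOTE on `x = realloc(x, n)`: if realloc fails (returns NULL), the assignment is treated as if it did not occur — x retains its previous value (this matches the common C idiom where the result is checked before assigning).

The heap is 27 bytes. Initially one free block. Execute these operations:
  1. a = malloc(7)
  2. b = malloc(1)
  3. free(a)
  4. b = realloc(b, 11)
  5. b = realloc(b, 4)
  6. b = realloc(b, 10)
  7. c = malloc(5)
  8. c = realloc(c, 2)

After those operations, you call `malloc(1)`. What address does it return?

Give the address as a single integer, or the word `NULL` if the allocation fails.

Answer: 2

Derivation:
Op 1: a = malloc(7) -> a = 0; heap: [0-6 ALLOC][7-26 FREE]
Op 2: b = malloc(1) -> b = 7; heap: [0-6 ALLOC][7-7 ALLOC][8-26 FREE]
Op 3: free(a) -> (freed a); heap: [0-6 FREE][7-7 ALLOC][8-26 FREE]
Op 4: b = realloc(b, 11) -> b = 7; heap: [0-6 FREE][7-17 ALLOC][18-26 FREE]
Op 5: b = realloc(b, 4) -> b = 7; heap: [0-6 FREE][7-10 ALLOC][11-26 FREE]
Op 6: b = realloc(b, 10) -> b = 7; heap: [0-6 FREE][7-16 ALLOC][17-26 FREE]
Op 7: c = malloc(5) -> c = 0; heap: [0-4 ALLOC][5-6 FREE][7-16 ALLOC][17-26 FREE]
Op 8: c = realloc(c, 2) -> c = 0; heap: [0-1 ALLOC][2-6 FREE][7-16 ALLOC][17-26 FREE]
malloc(1): first-fit scan over [0-1 ALLOC][2-6 FREE][7-16 ALLOC][17-26 FREE] -> 2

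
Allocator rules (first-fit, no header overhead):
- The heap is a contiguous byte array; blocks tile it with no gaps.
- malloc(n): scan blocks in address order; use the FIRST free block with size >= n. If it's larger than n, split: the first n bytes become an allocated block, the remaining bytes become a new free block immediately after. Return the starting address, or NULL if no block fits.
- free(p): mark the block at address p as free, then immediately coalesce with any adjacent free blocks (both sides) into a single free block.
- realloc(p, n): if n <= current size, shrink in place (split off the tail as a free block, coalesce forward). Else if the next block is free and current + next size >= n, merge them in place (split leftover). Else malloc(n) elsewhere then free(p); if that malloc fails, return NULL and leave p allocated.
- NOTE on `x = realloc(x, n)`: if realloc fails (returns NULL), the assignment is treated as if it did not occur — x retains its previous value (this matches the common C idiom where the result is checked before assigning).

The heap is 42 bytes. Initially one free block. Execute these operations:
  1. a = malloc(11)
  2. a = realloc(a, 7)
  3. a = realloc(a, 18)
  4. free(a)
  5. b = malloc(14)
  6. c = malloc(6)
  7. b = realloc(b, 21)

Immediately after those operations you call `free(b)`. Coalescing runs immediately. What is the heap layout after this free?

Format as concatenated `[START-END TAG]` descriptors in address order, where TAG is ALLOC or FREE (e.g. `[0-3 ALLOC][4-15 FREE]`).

Op 1: a = malloc(11) -> a = 0; heap: [0-10 ALLOC][11-41 FREE]
Op 2: a = realloc(a, 7) -> a = 0; heap: [0-6 ALLOC][7-41 FREE]
Op 3: a = realloc(a, 18) -> a = 0; heap: [0-17 ALLOC][18-41 FREE]
Op 4: free(a) -> (freed a); heap: [0-41 FREE]
Op 5: b = malloc(14) -> b = 0; heap: [0-13 ALLOC][14-41 FREE]
Op 6: c = malloc(6) -> c = 14; heap: [0-13 ALLOC][14-19 ALLOC][20-41 FREE]
Op 7: b = realloc(b, 21) -> b = 20; heap: [0-13 FREE][14-19 ALLOC][20-40 ALLOC][41-41 FREE]
free(b): b = 20 -> block [20-40 ALLOC]; mark free, coalesce with adjacent free neighbors -> [0-13 FREE][14-19 ALLOC][20-41 FREE]

Answer: [0-13 FREE][14-19 ALLOC][20-41 FREE]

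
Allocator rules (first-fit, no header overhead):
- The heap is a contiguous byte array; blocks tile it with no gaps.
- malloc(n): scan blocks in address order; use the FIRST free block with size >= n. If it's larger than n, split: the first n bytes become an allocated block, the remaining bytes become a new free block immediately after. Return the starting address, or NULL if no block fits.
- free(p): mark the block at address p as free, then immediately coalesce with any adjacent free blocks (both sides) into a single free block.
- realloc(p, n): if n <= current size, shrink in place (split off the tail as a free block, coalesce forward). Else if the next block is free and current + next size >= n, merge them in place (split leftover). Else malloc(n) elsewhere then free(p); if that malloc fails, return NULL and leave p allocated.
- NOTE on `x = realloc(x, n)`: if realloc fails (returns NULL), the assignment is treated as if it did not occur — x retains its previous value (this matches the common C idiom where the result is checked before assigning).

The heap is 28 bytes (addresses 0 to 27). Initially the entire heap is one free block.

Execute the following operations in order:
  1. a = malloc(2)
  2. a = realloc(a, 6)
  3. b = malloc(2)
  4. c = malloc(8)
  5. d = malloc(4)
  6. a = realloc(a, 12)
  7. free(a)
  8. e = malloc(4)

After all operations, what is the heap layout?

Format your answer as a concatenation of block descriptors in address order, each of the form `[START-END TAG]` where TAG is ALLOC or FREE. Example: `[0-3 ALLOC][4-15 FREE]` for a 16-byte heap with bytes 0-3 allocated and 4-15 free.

Answer: [0-3 ALLOC][4-5 FREE][6-7 ALLOC][8-15 ALLOC][16-19 ALLOC][20-27 FREE]

Derivation:
Op 1: a = malloc(2) -> a = 0; heap: [0-1 ALLOC][2-27 FREE]
Op 2: a = realloc(a, 6) -> a = 0; heap: [0-5 ALLOC][6-27 FREE]
Op 3: b = malloc(2) -> b = 6; heap: [0-5 ALLOC][6-7 ALLOC][8-27 FREE]
Op 4: c = malloc(8) -> c = 8; heap: [0-5 ALLOC][6-7 ALLOC][8-15 ALLOC][16-27 FREE]
Op 5: d = malloc(4) -> d = 16; heap: [0-5 ALLOC][6-7 ALLOC][8-15 ALLOC][16-19 ALLOC][20-27 FREE]
Op 6: a = realloc(a, 12) -> NULL (a unchanged); heap: [0-5 ALLOC][6-7 ALLOC][8-15 ALLOC][16-19 ALLOC][20-27 FREE]
Op 7: free(a) -> (freed a); heap: [0-5 FREE][6-7 ALLOC][8-15 ALLOC][16-19 ALLOC][20-27 FREE]
Op 8: e = malloc(4) -> e = 0; heap: [0-3 ALLOC][4-5 FREE][6-7 ALLOC][8-15 ALLOC][16-19 ALLOC][20-27 FREE]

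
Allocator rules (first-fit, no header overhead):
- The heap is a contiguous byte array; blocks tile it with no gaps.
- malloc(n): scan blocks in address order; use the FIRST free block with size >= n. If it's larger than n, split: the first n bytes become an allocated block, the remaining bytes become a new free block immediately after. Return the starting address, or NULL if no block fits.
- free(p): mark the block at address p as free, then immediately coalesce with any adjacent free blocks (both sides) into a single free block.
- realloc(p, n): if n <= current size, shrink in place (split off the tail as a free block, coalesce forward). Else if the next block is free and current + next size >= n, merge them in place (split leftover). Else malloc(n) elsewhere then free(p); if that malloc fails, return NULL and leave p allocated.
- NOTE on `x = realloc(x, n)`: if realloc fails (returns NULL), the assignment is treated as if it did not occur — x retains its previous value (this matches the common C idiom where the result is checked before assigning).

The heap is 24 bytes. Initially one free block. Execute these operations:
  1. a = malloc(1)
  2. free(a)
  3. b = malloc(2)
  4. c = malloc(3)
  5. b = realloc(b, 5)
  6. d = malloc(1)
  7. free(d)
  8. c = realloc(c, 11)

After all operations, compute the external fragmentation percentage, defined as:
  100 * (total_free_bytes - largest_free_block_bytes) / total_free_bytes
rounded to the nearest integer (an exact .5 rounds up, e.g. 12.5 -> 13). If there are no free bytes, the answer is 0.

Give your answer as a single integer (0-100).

Answer: 38

Derivation:
Op 1: a = malloc(1) -> a = 0; heap: [0-0 ALLOC][1-23 FREE]
Op 2: free(a) -> (freed a); heap: [0-23 FREE]
Op 3: b = malloc(2) -> b = 0; heap: [0-1 ALLOC][2-23 FREE]
Op 4: c = malloc(3) -> c = 2; heap: [0-1 ALLOC][2-4 ALLOC][5-23 FREE]
Op 5: b = realloc(b, 5) -> b = 5; heap: [0-1 FREE][2-4 ALLOC][5-9 ALLOC][10-23 FREE]
Op 6: d = malloc(1) -> d = 0; heap: [0-0 ALLOC][1-1 FREE][2-4 ALLOC][5-9 ALLOC][10-23 FREE]
Op 7: free(d) -> (freed d); heap: [0-1 FREE][2-4 ALLOC][5-9 ALLOC][10-23 FREE]
Op 8: c = realloc(c, 11) -> c = 10; heap: [0-4 FREE][5-9 ALLOC][10-20 ALLOC][21-23 FREE]
Free blocks: [5 3] total_free=8 largest=5 -> 100*(8-5)/8 = 300/8 = 37.5 -> rounds to 38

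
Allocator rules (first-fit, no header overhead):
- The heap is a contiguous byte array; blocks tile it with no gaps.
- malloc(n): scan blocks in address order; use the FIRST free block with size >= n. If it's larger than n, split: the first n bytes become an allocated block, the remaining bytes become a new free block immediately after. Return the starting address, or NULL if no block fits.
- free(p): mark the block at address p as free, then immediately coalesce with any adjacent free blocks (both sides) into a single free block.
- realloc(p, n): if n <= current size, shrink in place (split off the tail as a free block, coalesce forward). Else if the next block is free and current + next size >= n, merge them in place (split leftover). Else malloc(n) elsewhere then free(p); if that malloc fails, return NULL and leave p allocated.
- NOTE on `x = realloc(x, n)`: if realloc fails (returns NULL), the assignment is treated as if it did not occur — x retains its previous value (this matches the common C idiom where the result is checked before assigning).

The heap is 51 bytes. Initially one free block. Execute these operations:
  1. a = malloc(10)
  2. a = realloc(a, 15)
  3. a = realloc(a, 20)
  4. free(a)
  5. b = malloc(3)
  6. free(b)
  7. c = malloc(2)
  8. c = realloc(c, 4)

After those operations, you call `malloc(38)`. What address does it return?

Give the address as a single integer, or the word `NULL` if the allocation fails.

Answer: 4

Derivation:
Op 1: a = malloc(10) -> a = 0; heap: [0-9 ALLOC][10-50 FREE]
Op 2: a = realloc(a, 15) -> a = 0; heap: [0-14 ALLOC][15-50 FREE]
Op 3: a = realloc(a, 20) -> a = 0; heap: [0-19 ALLOC][20-50 FREE]
Op 4: free(a) -> (freed a); heap: [0-50 FREE]
Op 5: b = malloc(3) -> b = 0; heap: [0-2 ALLOC][3-50 FREE]
Op 6: free(b) -> (freed b); heap: [0-50 FREE]
Op 7: c = malloc(2) -> c = 0; heap: [0-1 ALLOC][2-50 FREE]
Op 8: c = realloc(c, 4) -> c = 0; heap: [0-3 ALLOC][4-50 FREE]
malloc(38): first-fit scan over [0-3 ALLOC][4-50 FREE] -> 4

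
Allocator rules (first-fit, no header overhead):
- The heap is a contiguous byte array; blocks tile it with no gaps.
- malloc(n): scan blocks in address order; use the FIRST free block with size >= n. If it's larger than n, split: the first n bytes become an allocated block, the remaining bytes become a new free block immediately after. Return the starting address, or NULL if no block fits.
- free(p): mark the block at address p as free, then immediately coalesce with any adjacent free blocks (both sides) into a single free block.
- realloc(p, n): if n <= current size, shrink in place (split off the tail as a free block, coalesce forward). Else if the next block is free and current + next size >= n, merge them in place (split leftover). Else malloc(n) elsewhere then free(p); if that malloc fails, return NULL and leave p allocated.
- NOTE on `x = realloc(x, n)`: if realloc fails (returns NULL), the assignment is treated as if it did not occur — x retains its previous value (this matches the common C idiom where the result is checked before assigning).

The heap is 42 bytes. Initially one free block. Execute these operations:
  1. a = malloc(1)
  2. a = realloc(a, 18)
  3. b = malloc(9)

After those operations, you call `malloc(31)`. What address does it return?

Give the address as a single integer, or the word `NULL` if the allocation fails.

Op 1: a = malloc(1) -> a = 0; heap: [0-0 ALLOC][1-41 FREE]
Op 2: a = realloc(a, 18) -> a = 0; heap: [0-17 ALLOC][18-41 FREE]
Op 3: b = malloc(9) -> b = 18; heap: [0-17 ALLOC][18-26 ALLOC][27-41 FREE]
malloc(31): first-fit scan over [0-17 ALLOC][18-26 ALLOC][27-41 FREE] -> NULL

Answer: NULL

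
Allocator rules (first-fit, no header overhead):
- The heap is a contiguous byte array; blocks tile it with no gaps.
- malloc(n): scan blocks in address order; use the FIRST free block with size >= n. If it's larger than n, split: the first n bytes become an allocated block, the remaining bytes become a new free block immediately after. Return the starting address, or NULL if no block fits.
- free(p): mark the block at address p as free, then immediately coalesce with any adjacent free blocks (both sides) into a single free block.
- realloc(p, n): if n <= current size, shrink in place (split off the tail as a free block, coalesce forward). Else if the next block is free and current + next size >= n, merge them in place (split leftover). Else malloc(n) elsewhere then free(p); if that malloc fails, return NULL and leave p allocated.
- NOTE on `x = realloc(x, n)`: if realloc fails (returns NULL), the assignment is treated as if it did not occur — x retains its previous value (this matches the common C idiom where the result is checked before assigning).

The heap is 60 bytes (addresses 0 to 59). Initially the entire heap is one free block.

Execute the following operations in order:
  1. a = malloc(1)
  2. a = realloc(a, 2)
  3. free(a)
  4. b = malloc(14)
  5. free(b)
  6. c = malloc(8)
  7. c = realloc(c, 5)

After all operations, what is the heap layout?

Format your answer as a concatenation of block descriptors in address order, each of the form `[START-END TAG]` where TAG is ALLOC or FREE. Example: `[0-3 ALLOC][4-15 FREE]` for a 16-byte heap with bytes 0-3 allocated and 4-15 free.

Answer: [0-4 ALLOC][5-59 FREE]

Derivation:
Op 1: a = malloc(1) -> a = 0; heap: [0-0 ALLOC][1-59 FREE]
Op 2: a = realloc(a, 2) -> a = 0; heap: [0-1 ALLOC][2-59 FREE]
Op 3: free(a) -> (freed a); heap: [0-59 FREE]
Op 4: b = malloc(14) -> b = 0; heap: [0-13 ALLOC][14-59 FREE]
Op 5: free(b) -> (freed b); heap: [0-59 FREE]
Op 6: c = malloc(8) -> c = 0; heap: [0-7 ALLOC][8-59 FREE]
Op 7: c = realloc(c, 5) -> c = 0; heap: [0-4 ALLOC][5-59 FREE]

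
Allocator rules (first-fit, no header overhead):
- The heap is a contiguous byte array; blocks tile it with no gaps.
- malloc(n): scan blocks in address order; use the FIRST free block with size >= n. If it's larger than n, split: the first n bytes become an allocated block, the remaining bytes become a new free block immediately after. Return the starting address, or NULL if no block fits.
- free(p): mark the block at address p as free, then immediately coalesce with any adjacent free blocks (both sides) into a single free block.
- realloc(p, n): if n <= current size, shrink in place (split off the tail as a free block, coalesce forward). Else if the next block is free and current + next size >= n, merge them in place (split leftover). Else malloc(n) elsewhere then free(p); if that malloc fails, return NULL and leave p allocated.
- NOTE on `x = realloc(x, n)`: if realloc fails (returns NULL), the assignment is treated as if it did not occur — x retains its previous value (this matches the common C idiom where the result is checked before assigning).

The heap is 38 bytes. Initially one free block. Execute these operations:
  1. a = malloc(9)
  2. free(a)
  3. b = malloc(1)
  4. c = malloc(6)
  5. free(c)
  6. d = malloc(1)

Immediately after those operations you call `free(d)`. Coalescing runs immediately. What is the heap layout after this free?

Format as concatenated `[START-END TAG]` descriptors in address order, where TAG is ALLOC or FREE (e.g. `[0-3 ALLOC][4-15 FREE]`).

Answer: [0-0 ALLOC][1-37 FREE]

Derivation:
Op 1: a = malloc(9) -> a = 0; heap: [0-8 ALLOC][9-37 FREE]
Op 2: free(a) -> (freed a); heap: [0-37 FREE]
Op 3: b = malloc(1) -> b = 0; heap: [0-0 ALLOC][1-37 FREE]
Op 4: c = malloc(6) -> c = 1; heap: [0-0 ALLOC][1-6 ALLOC][7-37 FREE]
Op 5: free(c) -> (freed c); heap: [0-0 ALLOC][1-37 FREE]
Op 6: d = malloc(1) -> d = 1; heap: [0-0 ALLOC][1-1 ALLOC][2-37 FREE]
free(d): d = 1 -> block [1-1 ALLOC]; mark free, coalesce with adjacent free neighbors -> [0-0 ALLOC][1-37 FREE]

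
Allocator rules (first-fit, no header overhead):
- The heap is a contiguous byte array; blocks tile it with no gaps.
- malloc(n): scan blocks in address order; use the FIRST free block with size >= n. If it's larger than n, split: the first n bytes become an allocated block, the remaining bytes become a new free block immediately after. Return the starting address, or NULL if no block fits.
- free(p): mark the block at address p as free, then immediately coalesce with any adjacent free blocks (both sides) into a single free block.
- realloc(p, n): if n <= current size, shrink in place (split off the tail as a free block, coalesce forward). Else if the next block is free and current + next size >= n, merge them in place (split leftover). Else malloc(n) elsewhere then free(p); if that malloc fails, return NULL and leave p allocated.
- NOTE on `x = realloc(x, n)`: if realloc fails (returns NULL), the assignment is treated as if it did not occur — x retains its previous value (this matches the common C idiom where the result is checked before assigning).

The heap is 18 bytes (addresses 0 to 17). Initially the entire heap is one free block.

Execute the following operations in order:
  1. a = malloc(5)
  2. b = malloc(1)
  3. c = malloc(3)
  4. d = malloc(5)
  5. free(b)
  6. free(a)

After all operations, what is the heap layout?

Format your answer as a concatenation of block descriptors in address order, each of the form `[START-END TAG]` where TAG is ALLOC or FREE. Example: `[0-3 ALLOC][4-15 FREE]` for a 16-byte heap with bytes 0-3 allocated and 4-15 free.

Answer: [0-5 FREE][6-8 ALLOC][9-13 ALLOC][14-17 FREE]

Derivation:
Op 1: a = malloc(5) -> a = 0; heap: [0-4 ALLOC][5-17 FREE]
Op 2: b = malloc(1) -> b = 5; heap: [0-4 ALLOC][5-5 ALLOC][6-17 FREE]
Op 3: c = malloc(3) -> c = 6; heap: [0-4 ALLOC][5-5 ALLOC][6-8 ALLOC][9-17 FREE]
Op 4: d = malloc(5) -> d = 9; heap: [0-4 ALLOC][5-5 ALLOC][6-8 ALLOC][9-13 ALLOC][14-17 FREE]
Op 5: free(b) -> (freed b); heap: [0-4 ALLOC][5-5 FREE][6-8 ALLOC][9-13 ALLOC][14-17 FREE]
Op 6: free(a) -> (freed a); heap: [0-5 FREE][6-8 ALLOC][9-13 ALLOC][14-17 FREE]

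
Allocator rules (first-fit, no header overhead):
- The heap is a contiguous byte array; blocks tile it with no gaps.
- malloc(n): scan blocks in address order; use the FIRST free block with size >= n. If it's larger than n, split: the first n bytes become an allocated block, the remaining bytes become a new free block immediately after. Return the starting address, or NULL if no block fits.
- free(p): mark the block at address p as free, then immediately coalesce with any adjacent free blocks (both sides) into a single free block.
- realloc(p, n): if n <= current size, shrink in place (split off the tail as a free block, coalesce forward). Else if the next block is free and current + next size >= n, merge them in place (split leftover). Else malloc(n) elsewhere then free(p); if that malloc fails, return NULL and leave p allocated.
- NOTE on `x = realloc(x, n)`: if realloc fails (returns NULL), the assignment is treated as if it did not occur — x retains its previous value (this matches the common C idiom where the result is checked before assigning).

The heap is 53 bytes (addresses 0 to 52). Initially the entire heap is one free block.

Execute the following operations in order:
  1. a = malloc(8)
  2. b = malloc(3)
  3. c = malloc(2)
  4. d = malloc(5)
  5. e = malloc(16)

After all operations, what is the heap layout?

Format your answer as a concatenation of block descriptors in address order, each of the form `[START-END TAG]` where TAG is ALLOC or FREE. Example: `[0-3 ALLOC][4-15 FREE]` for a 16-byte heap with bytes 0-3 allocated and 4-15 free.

Op 1: a = malloc(8) -> a = 0; heap: [0-7 ALLOC][8-52 FREE]
Op 2: b = malloc(3) -> b = 8; heap: [0-7 ALLOC][8-10 ALLOC][11-52 FREE]
Op 3: c = malloc(2) -> c = 11; heap: [0-7 ALLOC][8-10 ALLOC][11-12 ALLOC][13-52 FREE]
Op 4: d = malloc(5) -> d = 13; heap: [0-7 ALLOC][8-10 ALLOC][11-12 ALLOC][13-17 ALLOC][18-52 FREE]
Op 5: e = malloc(16) -> e = 18; heap: [0-7 ALLOC][8-10 ALLOC][11-12 ALLOC][13-17 ALLOC][18-33 ALLOC][34-52 FREE]

Answer: [0-7 ALLOC][8-10 ALLOC][11-12 ALLOC][13-17 ALLOC][18-33 ALLOC][34-52 FREE]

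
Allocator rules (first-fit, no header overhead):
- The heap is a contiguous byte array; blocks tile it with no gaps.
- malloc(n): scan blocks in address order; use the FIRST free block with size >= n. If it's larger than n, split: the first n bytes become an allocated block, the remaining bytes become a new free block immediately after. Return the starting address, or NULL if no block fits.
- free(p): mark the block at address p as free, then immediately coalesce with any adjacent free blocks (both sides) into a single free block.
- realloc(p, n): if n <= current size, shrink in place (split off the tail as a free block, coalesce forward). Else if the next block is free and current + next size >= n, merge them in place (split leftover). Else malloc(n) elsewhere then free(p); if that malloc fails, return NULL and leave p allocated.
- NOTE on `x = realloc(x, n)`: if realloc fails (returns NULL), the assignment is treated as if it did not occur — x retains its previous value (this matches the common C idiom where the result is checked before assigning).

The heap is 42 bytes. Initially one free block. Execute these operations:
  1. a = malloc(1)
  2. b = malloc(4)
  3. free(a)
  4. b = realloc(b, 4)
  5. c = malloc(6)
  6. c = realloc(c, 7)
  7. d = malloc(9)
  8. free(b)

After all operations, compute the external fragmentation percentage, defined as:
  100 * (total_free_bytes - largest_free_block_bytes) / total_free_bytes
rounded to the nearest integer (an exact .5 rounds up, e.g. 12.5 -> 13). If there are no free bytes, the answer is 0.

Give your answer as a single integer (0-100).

Op 1: a = malloc(1) -> a = 0; heap: [0-0 ALLOC][1-41 FREE]
Op 2: b = malloc(4) -> b = 1; heap: [0-0 ALLOC][1-4 ALLOC][5-41 FREE]
Op 3: free(a) -> (freed a); heap: [0-0 FREE][1-4 ALLOC][5-41 FREE]
Op 4: b = realloc(b, 4) -> b = 1; heap: [0-0 FREE][1-4 ALLOC][5-41 FREE]
Op 5: c = malloc(6) -> c = 5; heap: [0-0 FREE][1-4 ALLOC][5-10 ALLOC][11-41 FREE]
Op 6: c = realloc(c, 7) -> c = 5; heap: [0-0 FREE][1-4 ALLOC][5-11 ALLOC][12-41 FREE]
Op 7: d = malloc(9) -> d = 12; heap: [0-0 FREE][1-4 ALLOC][5-11 ALLOC][12-20 ALLOC][21-41 FREE]
Op 8: free(b) -> (freed b); heap: [0-4 FREE][5-11 ALLOC][12-20 ALLOC][21-41 FREE]
Free blocks: [5 21] total_free=26 largest=21 -> 100*(26-21)/26 = 500/26 ≈ 19.231 -> rounds to 19

Answer: 19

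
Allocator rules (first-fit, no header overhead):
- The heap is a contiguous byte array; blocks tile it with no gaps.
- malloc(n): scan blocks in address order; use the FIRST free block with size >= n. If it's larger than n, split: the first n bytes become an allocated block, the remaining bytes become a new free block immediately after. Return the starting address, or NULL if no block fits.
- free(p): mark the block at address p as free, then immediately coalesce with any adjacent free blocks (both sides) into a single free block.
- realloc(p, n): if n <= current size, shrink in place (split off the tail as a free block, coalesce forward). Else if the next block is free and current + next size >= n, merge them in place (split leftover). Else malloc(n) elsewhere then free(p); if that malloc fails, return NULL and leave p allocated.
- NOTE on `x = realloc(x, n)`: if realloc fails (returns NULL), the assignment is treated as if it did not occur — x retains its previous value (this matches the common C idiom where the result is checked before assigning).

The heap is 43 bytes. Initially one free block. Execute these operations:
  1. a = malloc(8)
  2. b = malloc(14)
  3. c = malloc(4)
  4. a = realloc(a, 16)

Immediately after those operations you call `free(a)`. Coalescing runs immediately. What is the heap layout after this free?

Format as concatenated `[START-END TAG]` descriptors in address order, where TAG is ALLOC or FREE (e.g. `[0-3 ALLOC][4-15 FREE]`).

Op 1: a = malloc(8) -> a = 0; heap: [0-7 ALLOC][8-42 FREE]
Op 2: b = malloc(14) -> b = 8; heap: [0-7 ALLOC][8-21 ALLOC][22-42 FREE]
Op 3: c = malloc(4) -> c = 22; heap: [0-7 ALLOC][8-21 ALLOC][22-25 ALLOC][26-42 FREE]
Op 4: a = realloc(a, 16) -> a = 26; heap: [0-7 FREE][8-21 ALLOC][22-25 ALLOC][26-41 ALLOC][42-42 FREE]
free(a): a = 26 -> block [26-41 ALLOC]; mark free, coalesce with adjacent free neighbors -> [0-7 FREE][8-21 ALLOC][22-25 ALLOC][26-42 FREE]

Answer: [0-7 FREE][8-21 ALLOC][22-25 ALLOC][26-42 FREE]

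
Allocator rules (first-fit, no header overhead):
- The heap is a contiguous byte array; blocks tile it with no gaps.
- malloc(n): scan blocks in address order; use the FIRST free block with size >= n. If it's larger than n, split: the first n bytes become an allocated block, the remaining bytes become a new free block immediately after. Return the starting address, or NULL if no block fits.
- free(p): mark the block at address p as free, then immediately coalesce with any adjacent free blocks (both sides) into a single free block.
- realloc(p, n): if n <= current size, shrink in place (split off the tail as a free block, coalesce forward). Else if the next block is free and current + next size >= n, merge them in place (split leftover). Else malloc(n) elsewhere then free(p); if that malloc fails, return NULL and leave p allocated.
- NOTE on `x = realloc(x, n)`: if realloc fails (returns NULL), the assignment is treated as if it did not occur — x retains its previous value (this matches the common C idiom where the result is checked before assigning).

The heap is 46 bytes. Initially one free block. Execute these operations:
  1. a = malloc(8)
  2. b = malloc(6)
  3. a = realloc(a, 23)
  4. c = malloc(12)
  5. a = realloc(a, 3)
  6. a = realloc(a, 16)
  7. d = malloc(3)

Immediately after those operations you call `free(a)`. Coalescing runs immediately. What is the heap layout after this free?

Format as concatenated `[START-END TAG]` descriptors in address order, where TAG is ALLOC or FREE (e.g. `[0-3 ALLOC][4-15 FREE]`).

Op 1: a = malloc(8) -> a = 0; heap: [0-7 ALLOC][8-45 FREE]
Op 2: b = malloc(6) -> b = 8; heap: [0-7 ALLOC][8-13 ALLOC][14-45 FREE]
Op 3: a = realloc(a, 23) -> a = 14; heap: [0-7 FREE][8-13 ALLOC][14-36 ALLOC][37-45 FREE]
Op 4: c = malloc(12) -> c = NULL; heap: [0-7 FREE][8-13 ALLOC][14-36 ALLOC][37-45 FREE]
Op 5: a = realloc(a, 3) -> a = 14; heap: [0-7 FREE][8-13 ALLOC][14-16 ALLOC][17-45 FREE]
Op 6: a = realloc(a, 16) -> a = 14; heap: [0-7 FREE][8-13 ALLOC][14-29 ALLOC][30-45 FREE]
Op 7: d = malloc(3) -> d = 0; heap: [0-2 ALLOC][3-7 FREE][8-13 ALLOC][14-29 ALLOC][30-45 FREE]
free(a): a = 14 -> block [14-29 ALLOC]; mark free, coalesce with adjacent free neighbors -> [0-2 ALLOC][3-7 FREE][8-13 ALLOC][14-45 FREE]

Answer: [0-2 ALLOC][3-7 FREE][8-13 ALLOC][14-45 FREE]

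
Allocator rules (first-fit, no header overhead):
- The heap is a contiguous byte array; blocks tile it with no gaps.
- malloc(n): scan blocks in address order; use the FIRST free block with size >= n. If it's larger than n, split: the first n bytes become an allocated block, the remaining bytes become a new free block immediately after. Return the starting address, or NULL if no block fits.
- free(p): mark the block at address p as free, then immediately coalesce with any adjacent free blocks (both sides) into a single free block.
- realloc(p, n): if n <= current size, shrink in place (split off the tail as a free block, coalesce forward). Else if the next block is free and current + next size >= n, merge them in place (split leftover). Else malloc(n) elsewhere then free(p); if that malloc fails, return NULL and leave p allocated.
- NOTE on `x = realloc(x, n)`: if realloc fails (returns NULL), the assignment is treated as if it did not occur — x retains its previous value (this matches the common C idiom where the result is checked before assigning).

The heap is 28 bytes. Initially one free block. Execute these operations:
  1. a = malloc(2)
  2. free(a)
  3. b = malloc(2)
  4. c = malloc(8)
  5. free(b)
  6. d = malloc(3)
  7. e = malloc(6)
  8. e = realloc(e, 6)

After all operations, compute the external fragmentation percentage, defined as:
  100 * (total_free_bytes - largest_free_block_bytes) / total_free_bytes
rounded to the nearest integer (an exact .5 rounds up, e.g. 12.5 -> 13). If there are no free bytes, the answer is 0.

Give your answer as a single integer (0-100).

Answer: 18

Derivation:
Op 1: a = malloc(2) -> a = 0; heap: [0-1 ALLOC][2-27 FREE]
Op 2: free(a) -> (freed a); heap: [0-27 FREE]
Op 3: b = malloc(2) -> b = 0; heap: [0-1 ALLOC][2-27 FREE]
Op 4: c = malloc(8) -> c = 2; heap: [0-1 ALLOC][2-9 ALLOC][10-27 FREE]
Op 5: free(b) -> (freed b); heap: [0-1 FREE][2-9 ALLOC][10-27 FREE]
Op 6: d = malloc(3) -> d = 10; heap: [0-1 FREE][2-9 ALLOC][10-12 ALLOC][13-27 FREE]
Op 7: e = malloc(6) -> e = 13; heap: [0-1 FREE][2-9 ALLOC][10-12 ALLOC][13-18 ALLOC][19-27 FREE]
Op 8: e = realloc(e, 6) -> e = 13; heap: [0-1 FREE][2-9 ALLOC][10-12 ALLOC][13-18 ALLOC][19-27 FREE]
Free blocks: [2 9] total_free=11 largest=9 -> 100*(11-9)/11 = 200/11 ≈ 18.182 -> rounds to 18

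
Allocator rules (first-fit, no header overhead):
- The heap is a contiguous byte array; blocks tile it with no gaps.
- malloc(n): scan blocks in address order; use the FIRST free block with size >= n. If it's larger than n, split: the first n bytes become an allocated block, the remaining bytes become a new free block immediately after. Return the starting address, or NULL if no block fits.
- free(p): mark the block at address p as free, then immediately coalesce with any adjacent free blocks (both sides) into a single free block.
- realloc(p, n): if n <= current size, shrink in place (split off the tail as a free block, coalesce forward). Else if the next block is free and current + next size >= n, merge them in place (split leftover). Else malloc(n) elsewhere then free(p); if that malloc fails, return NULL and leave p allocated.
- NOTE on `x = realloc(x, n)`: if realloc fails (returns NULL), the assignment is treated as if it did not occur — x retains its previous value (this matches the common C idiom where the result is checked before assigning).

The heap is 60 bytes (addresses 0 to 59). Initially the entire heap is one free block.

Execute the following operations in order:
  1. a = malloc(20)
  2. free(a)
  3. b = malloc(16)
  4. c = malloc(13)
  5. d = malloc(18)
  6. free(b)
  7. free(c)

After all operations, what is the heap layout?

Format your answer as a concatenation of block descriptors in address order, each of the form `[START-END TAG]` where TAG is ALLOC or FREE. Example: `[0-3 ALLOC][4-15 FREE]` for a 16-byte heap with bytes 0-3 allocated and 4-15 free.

Op 1: a = malloc(20) -> a = 0; heap: [0-19 ALLOC][20-59 FREE]
Op 2: free(a) -> (freed a); heap: [0-59 FREE]
Op 3: b = malloc(16) -> b = 0; heap: [0-15 ALLOC][16-59 FREE]
Op 4: c = malloc(13) -> c = 16; heap: [0-15 ALLOC][16-28 ALLOC][29-59 FREE]
Op 5: d = malloc(18) -> d = 29; heap: [0-15 ALLOC][16-28 ALLOC][29-46 ALLOC][47-59 FREE]
Op 6: free(b) -> (freed b); heap: [0-15 FREE][16-28 ALLOC][29-46 ALLOC][47-59 FREE]
Op 7: free(c) -> (freed c); heap: [0-28 FREE][29-46 ALLOC][47-59 FREE]

Answer: [0-28 FREE][29-46 ALLOC][47-59 FREE]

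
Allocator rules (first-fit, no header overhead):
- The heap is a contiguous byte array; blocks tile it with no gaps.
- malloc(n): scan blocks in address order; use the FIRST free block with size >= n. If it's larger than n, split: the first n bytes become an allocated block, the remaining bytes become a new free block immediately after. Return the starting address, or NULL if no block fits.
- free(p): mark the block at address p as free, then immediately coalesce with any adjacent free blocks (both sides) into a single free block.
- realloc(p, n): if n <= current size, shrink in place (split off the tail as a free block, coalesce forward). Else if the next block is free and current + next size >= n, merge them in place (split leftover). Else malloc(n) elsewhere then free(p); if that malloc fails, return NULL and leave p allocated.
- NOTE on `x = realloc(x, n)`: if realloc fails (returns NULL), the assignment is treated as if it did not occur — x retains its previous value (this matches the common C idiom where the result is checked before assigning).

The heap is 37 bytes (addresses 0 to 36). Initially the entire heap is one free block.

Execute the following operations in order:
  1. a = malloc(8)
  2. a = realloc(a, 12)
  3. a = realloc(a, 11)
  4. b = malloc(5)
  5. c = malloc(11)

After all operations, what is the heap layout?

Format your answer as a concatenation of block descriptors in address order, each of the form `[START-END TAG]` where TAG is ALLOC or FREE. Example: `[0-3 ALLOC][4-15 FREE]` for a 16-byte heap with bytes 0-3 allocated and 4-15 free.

Answer: [0-10 ALLOC][11-15 ALLOC][16-26 ALLOC][27-36 FREE]

Derivation:
Op 1: a = malloc(8) -> a = 0; heap: [0-7 ALLOC][8-36 FREE]
Op 2: a = realloc(a, 12) -> a = 0; heap: [0-11 ALLOC][12-36 FREE]
Op 3: a = realloc(a, 11) -> a = 0; heap: [0-10 ALLOC][11-36 FREE]
Op 4: b = malloc(5) -> b = 11; heap: [0-10 ALLOC][11-15 ALLOC][16-36 FREE]
Op 5: c = malloc(11) -> c = 16; heap: [0-10 ALLOC][11-15 ALLOC][16-26 ALLOC][27-36 FREE]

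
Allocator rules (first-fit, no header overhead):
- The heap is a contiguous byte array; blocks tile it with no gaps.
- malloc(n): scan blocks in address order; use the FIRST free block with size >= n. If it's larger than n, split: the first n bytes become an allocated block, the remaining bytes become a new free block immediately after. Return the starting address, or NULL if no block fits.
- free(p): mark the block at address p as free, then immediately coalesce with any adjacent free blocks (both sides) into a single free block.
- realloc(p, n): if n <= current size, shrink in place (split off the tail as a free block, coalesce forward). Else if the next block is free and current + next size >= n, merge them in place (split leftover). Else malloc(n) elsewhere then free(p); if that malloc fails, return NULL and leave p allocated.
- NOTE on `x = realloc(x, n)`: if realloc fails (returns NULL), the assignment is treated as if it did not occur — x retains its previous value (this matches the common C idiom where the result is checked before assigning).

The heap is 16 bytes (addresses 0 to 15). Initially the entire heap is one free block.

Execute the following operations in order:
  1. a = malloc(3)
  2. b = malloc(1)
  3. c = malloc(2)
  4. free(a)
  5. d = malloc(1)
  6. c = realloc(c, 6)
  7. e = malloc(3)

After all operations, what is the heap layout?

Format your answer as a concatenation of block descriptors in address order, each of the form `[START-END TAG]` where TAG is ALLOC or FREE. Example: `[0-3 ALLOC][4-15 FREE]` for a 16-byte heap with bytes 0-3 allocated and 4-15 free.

Answer: [0-0 ALLOC][1-2 FREE][3-3 ALLOC][4-9 ALLOC][10-12 ALLOC][13-15 FREE]

Derivation:
Op 1: a = malloc(3) -> a = 0; heap: [0-2 ALLOC][3-15 FREE]
Op 2: b = malloc(1) -> b = 3; heap: [0-2 ALLOC][3-3 ALLOC][4-15 FREE]
Op 3: c = malloc(2) -> c = 4; heap: [0-2 ALLOC][3-3 ALLOC][4-5 ALLOC][6-15 FREE]
Op 4: free(a) -> (freed a); heap: [0-2 FREE][3-3 ALLOC][4-5 ALLOC][6-15 FREE]
Op 5: d = malloc(1) -> d = 0; heap: [0-0 ALLOC][1-2 FREE][3-3 ALLOC][4-5 ALLOC][6-15 FREE]
Op 6: c = realloc(c, 6) -> c = 4; heap: [0-0 ALLOC][1-2 FREE][3-3 ALLOC][4-9 ALLOC][10-15 FREE]
Op 7: e = malloc(3) -> e = 10; heap: [0-0 ALLOC][1-2 FREE][3-3 ALLOC][4-9 ALLOC][10-12 ALLOC][13-15 FREE]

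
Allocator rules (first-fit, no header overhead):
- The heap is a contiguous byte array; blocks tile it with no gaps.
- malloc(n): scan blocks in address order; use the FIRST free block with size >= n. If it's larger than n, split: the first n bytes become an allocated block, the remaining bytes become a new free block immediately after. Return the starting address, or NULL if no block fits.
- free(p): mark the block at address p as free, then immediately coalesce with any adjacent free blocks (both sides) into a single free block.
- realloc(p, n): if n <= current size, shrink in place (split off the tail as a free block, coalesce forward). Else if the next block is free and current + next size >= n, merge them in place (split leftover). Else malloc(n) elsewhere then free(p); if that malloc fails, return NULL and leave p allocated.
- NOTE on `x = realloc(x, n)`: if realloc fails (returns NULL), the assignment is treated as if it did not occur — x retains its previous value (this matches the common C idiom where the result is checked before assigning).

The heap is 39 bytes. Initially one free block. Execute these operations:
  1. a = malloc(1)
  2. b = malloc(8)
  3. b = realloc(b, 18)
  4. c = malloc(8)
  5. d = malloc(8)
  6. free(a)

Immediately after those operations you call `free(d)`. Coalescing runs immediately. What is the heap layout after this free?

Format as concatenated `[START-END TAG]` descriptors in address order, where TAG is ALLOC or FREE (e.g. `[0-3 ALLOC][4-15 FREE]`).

Answer: [0-0 FREE][1-18 ALLOC][19-26 ALLOC][27-38 FREE]

Derivation:
Op 1: a = malloc(1) -> a = 0; heap: [0-0 ALLOC][1-38 FREE]
Op 2: b = malloc(8) -> b = 1; heap: [0-0 ALLOC][1-8 ALLOC][9-38 FREE]
Op 3: b = realloc(b, 18) -> b = 1; heap: [0-0 ALLOC][1-18 ALLOC][19-38 FREE]
Op 4: c = malloc(8) -> c = 19; heap: [0-0 ALLOC][1-18 ALLOC][19-26 ALLOC][27-38 FREE]
Op 5: d = malloc(8) -> d = 27; heap: [0-0 ALLOC][1-18 ALLOC][19-26 ALLOC][27-34 ALLOC][35-38 FREE]
Op 6: free(a) -> (freed a); heap: [0-0 FREE][1-18 ALLOC][19-26 ALLOC][27-34 ALLOC][35-38 FREE]
free(d): d = 27 -> block [27-34 ALLOC]; mark free, coalesce with adjacent free neighbors -> [0-0 FREE][1-18 ALLOC][19-26 ALLOC][27-38 FREE]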